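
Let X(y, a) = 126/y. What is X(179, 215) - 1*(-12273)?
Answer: 2196993/179 ≈ 12274.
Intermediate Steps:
X(179, 215) - 1*(-12273) = 126/179 - 1*(-12273) = 126*(1/179) + 12273 = 126/179 + 12273 = 2196993/179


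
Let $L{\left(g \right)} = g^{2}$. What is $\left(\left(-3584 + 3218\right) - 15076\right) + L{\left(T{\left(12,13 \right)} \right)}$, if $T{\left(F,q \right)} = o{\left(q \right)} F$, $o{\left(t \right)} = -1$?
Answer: $-15298$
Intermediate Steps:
$T{\left(F,q \right)} = - F$
$\left(\left(-3584 + 3218\right) - 15076\right) + L{\left(T{\left(12,13 \right)} \right)} = \left(\left(-3584 + 3218\right) - 15076\right) + \left(\left(-1\right) 12\right)^{2} = \left(-366 - 15076\right) + \left(-12\right)^{2} = -15442 + 144 = -15298$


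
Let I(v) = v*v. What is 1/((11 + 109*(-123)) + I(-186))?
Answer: 1/21200 ≈ 4.7170e-5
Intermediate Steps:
I(v) = v**2
1/((11 + 109*(-123)) + I(-186)) = 1/((11 + 109*(-123)) + (-186)**2) = 1/((11 - 13407) + 34596) = 1/(-13396 + 34596) = 1/21200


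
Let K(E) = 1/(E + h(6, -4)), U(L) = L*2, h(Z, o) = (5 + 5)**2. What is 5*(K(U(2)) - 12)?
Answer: -6235/104 ≈ -59.952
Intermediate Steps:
h(Z, o) = 100 (h(Z, o) = 10**2 = 100)
U(L) = 2*L
K(E) = 1/(100 + E) (K(E) = 1/(E + 100) = 1/(100 + E))
5*(K(U(2)) - 12) = 5*(1/(100 + 2*2) - 12) = 5*(1/(100 + 4) - 12) = 5*(1/104 - 12) = 5*(-1247/104) = -6235/104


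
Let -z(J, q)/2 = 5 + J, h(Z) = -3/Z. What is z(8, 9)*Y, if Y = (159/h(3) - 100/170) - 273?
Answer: 191204/17 ≈ 11247.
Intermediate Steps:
z(J, q) = -10 - 2*J (z(J, q) = -2*(5 + J) = -10 - 2*J)
Y = -7354/17 (Y = (159/((-3/3)) - 100/170) - 273 = (159/((-3*⅓)) - 100*1/170) - 273 = (159/(-1) - 10/17) - 273 = (159*(-1) - 10/17) - 273 = (-159 - 10/17) - 273 = -2713/17 - 273 = -7354/17 ≈ -432.59)
z(8, 9)*Y = (-10 - 2*8)*(-7354/17) = (-10 - 16)*(-7354/17) = -26*(-7354/17) = 191204/17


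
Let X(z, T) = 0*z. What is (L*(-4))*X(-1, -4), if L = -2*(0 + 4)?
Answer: 0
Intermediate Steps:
X(z, T) = 0
L = -8 (L = -2*4 = -8)
(L*(-4))*X(-1, -4) = -8*(-4)*0 = 32*0 = 0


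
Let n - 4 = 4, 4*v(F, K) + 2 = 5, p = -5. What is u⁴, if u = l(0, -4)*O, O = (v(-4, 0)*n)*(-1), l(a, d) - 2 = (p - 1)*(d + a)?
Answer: 592240896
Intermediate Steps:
v(F, K) = ¾ (v(F, K) = -½ + (¼)*5 = -½ + 5/4 = ¾)
l(a, d) = 2 - 6*a - 6*d (l(a, d) = 2 + (-5 - 1)*(d + a) = 2 - 6*(a + d) = 2 + (-6*a - 6*d) = 2 - 6*a - 6*d)
n = 8 (n = 4 + 4 = 8)
O = -6 (O = ((¾)*8)*(-1) = 6*(-1) = -6)
u = -156 (u = (2 - 6*0 - 6*(-4))*(-6) = (2 + 0 + 24)*(-6) = 26*(-6) = -156)
u⁴ = (-156)⁴ = 592240896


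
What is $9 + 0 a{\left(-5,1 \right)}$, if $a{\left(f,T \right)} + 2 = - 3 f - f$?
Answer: $9$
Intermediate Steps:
$a{\left(f,T \right)} = -2 - 4 f$
$9 + 0 a{\left(-5,1 \right)} = 9 + 0 \left(-2 - -20\right) = 9 + 0 \left(-2 + 20\right) = 9 + 0 \cdot 18 = 9 + 0 = 9$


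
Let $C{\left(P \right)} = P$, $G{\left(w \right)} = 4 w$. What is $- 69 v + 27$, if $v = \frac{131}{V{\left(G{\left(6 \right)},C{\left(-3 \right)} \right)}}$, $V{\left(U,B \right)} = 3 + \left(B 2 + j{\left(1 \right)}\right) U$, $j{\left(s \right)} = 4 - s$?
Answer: $158$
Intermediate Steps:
$V{\left(U,B \right)} = 3 + U \left(3 + 2 B\right)$ ($V{\left(U,B \right)} = 3 + \left(B 2 + \left(4 - 1\right)\right) U = 3 + \left(2 B + \left(4 - 1\right)\right) U = 3 + \left(2 B + 3\right) U = 3 + \left(3 + 2 B\right) U = 3 + U \left(3 + 2 B\right)$)
$v = - \frac{131}{69}$ ($v = \frac{131}{3 + 3 \cdot 4 \cdot 6 + 2 \left(-3\right) 4 \cdot 6} = \frac{131}{3 + 3 \cdot 24 + 2 \left(-3\right) 24} = \frac{131}{3 + 72 - 144} = \frac{131}{-69} = 131 \left(- \frac{1}{69}\right) = - \frac{131}{69} \approx -1.8986$)
$- 69 v + 27 = \left(-69\right) \left(- \frac{131}{69}\right) + 27 = 131 + 27 = 158$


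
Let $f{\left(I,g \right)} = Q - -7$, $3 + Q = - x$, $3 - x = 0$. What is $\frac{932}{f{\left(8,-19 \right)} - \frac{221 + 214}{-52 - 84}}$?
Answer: $\frac{126752}{571} \approx 221.98$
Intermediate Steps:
$x = 3$ ($x = 3 - 0 = 3 + 0 = 3$)
$Q = -6$ ($Q = -3 - 3 = -6$)
$f{\left(I,g \right)} = 1$ ($f{\left(I,g \right)} = -6 - -7 = -6 + 7 = 1$)
$\frac{932}{f{\left(8,-19 \right)} - \frac{221 + 214}{-52 - 84}} = \frac{932}{1 - \frac{221 + 214}{-52 - 84}} = \frac{932}{1 - \frac{435}{-136}} = \frac{932}{1 - 435 \left(- \frac{1}{136}\right)} = \frac{932}{1 - - \frac{435}{136}} = \frac{932}{1 + \frac{435}{136}} = \frac{932}{\frac{571}{136}} = 932 \cdot \frac{136}{571} = \frac{126752}{571}$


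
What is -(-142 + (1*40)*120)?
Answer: -4658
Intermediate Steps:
-(-142 + (1*40)*120) = -(-142 + 40*120) = -(-142 + 4800) = -1*4658 = -4658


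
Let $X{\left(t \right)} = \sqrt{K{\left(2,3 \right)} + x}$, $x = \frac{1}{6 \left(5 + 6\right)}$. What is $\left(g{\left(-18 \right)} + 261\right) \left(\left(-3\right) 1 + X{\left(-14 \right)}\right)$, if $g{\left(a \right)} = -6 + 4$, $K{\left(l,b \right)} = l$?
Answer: $-777 + \frac{259 \sqrt{8778}}{66} \approx -409.33$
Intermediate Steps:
$g{\left(a \right)} = -2$
$x = \frac{1}{66}$ ($x = \frac{1}{6 \cdot 11} = \frac{1}{66} \approx 0.015152$)
$X{\left(t \right)} = \frac{\sqrt{8778}}{66}$ ($X{\left(t \right)} = \sqrt{2 + \frac{1}{66}} = \sqrt{\frac{133}{66}} = \frac{\sqrt{8778}}{66}$)
$\left(g{\left(-18 \right)} + 261\right) \left(\left(-3\right) 1 + X{\left(-14 \right)}\right) = \left(-2 + 261\right) \left(\left(-3\right) 1 + \frac{\sqrt{8778}}{66}\right) = 259 \left(-3 + \frac{\sqrt{8778}}{66}\right) = -777 + \frac{259 \sqrt{8778}}{66}$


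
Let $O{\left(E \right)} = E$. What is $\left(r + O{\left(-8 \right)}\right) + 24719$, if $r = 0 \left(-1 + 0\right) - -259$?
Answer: $24970$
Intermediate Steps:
$r = 259$ ($r = 0 \left(-1\right) + 259 = 0 + 259 = 259$)
$\left(r + O{\left(-8 \right)}\right) + 24719 = \left(259 - 8\right) + 24719 = 251 + 24719 = 24970$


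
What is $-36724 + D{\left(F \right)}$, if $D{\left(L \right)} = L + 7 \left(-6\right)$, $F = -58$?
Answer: $-36824$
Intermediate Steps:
$D{\left(L \right)} = -42 + L$ ($D{\left(L \right)} = L - 42 = -42 + L$)
$-36724 + D{\left(F \right)} = -36724 - 100 = -36824$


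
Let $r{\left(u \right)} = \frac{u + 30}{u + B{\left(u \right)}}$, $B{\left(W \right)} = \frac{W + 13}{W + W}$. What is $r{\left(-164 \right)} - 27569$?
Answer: $- \frac{1478784777}{53641} \approx -27568.0$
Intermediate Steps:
$B{\left(W \right)} = \frac{13 + W}{2 W}$
$r{\left(u \right)} = \frac{30 + u}{u + \frac{13 + u}{2 u}}$ ($r{\left(u \right)} = \frac{u + 30}{u + \frac{13 + u}{2 u}} = \frac{30 + u}{u + \frac{13 + u}{2 u}}$)
$r{\left(-164 \right)} - 27569 = 2 \left(-164\right) \frac{1}{13 - 164 + 2 \left(-164\right)^{2}} \left(30 - 164\right) - 27569 = 2 \left(-164\right) \frac{1}{13 - 164 + 2 \cdot 26896} \left(-134\right) - 27569 = 2 \left(-164\right) \frac{1}{13 - 164 + 53792} \left(-134\right) - 27569 = 2 \left(-164\right) \frac{1}{53641} \left(-134\right) - 27569 = \frac{43952}{53641} - 27569 = - \frac{1478784777}{53641}$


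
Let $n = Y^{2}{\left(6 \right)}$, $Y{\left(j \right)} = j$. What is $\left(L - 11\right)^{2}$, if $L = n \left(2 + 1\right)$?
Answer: $9409$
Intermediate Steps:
$n = 36$ ($n = 6^{2} = 36$)
$L = 108$ ($L = 36 \left(2 + 1\right) = 36 \cdot 3 = 108$)
$\left(L - 11\right)^{2} = \left(108 - 11\right)^{2} = 97^{2} = 9409$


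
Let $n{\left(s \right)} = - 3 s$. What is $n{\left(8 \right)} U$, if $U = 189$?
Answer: $-4536$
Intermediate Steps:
$n{\left(8 \right)} U = \left(-3\right) 8 \cdot 189 = \left(-24\right) 189 = -4536$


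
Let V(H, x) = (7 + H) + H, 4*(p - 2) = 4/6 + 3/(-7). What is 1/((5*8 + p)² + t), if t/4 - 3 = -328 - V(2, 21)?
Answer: 7056/2998825 ≈ 0.0023529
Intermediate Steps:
p = 173/84 (p = 2 + (4/6 + 3/(-7))/4 = 2 + (4*(⅙) + 3*(-⅐))/4 = 2 + (⅔ - 3/7)/4 = 2 + (¼)*(5/21) = 2 + 5/84 = 173/84 ≈ 2.0595)
V(H, x) = 7 + 2*H
t = -1344 (t = 12 + 4*(-328 - (7 + 2*2)) = 12 + 4*(-328 - (7 + 4)) = 12 + 4*(-328 - 1*11) = 12 + 4*(-328 - 11) = 12 + 4*(-339) = 12 - 1356 = -1344)
1/((5*8 + p)² + t) = 1/((5*8 + 173/84)² - 1344) = 1/((40 + 173/84)² - 1344) = 1/((3533/84)² - 1344) = 1/(12482089/7056 - 1344) = 1/(2998825/7056) = 7056/2998825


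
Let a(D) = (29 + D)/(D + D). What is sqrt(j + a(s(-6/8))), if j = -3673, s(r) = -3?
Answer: 2*I*sqrt(8274)/3 ≈ 60.641*I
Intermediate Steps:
a(D) = (29 + D)/(2*D) (a(D) = (29 + D)/((2*D)) = (29 + D)*(1/(2*D)) = (29 + D)/(2*D))
sqrt(j + a(s(-6/8))) = sqrt(-3673 + (1/2)*(29 - 3)/(-3)) = sqrt(-3673 + (1/2)*(-1/3)*26) = sqrt(-3673 - 13/3) = sqrt(-11032/3) = 2*I*sqrt(8274)/3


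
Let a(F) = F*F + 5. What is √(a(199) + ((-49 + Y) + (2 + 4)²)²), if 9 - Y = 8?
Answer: 5*√1590 ≈ 199.37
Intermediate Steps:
Y = 1 (Y = 9 - 1*8 = 9 - 8 = 1)
a(F) = 5 + F² (a(F) = F² + 5 = 5 + F²)
√(a(199) + ((-49 + Y) + (2 + 4)²)²) = √((5 + 199²) + ((-49 + 1) + (2 + 4)²)²) = √((5 + 39601) + (-48 + 6²)²) = √(39606 + (-48 + 36)²) = √(39606 + (-12)²) = √(39606 + 144) = √39750 = 5*√1590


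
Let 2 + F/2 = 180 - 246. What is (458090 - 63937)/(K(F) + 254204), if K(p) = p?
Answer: 394153/254068 ≈ 1.5514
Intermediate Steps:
F = -136 (F = -4 + 2*(180 - 246) = -4 + 2*(-66) = -4 - 132 = -136)
(458090 - 63937)/(K(F) + 254204) = (458090 - 63937)/(-136 + 254204) = 394153/254068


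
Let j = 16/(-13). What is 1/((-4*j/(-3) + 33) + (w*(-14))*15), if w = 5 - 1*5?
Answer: 39/1223 ≈ 0.031889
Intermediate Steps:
w = 0 (w = 5 - 5 = 0)
j = -16/13 (j = 16*(-1/13) = -16/13 ≈ -1.2308)
1/((-4*j/(-3) + 33) + (w*(-14))*15) = 1/((-(-64)/(13*(-3)) + 33) + (0*(-14))*15) = 1/((-(-64)*(-1)/(13*3) + 33) + 0*15) = 1/((-4*16/39 + 33) + 0) = 1/((-64/39 + 33) + 0) = 1/(1223/39 + 0) = 1/(1223/39) = 39/1223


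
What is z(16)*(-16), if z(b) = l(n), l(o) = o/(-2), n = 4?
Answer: 32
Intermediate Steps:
l(o) = -o/2 (l(o) = o*(-1/2) = -o/2)
z(b) = -2 (z(b) = -1/2*4 = -2)
z(16)*(-16) = -2*(-16) = 32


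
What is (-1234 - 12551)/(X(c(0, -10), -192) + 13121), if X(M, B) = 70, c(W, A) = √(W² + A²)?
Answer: -4595/4397 ≈ -1.0450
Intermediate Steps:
c(W, A) = √(A² + W²)
(-1234 - 12551)/(X(c(0, -10), -192) + 13121) = (-1234 - 12551)/(70 + 13121) = -13785/13191 = -13785*1/13191 = -4595/4397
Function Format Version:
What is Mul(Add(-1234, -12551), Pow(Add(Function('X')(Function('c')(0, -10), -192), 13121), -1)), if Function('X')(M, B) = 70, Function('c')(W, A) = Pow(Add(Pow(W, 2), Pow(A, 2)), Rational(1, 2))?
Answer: Rational(-4595, 4397) ≈ -1.0450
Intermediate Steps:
Function('c')(W, A) = Pow(Add(Pow(A, 2), Pow(W, 2)), Rational(1, 2))
Mul(Add(-1234, -12551), Pow(Add(Function('X')(Function('c')(0, -10), -192), 13121), -1)) = Mul(Add(-1234, -12551), Pow(Add(70, 13121), -1)) = Mul(-13785, Pow(13191, -1)) = Mul(-13785, Rational(1, 13191)) = Rational(-4595, 4397)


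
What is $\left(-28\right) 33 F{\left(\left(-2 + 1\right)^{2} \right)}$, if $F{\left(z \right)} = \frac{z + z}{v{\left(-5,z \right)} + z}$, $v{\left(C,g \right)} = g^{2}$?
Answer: $-924$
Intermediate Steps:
$F{\left(z \right)} = \frac{2 z}{z + z^{2}}$ ($F{\left(z \right)} = \frac{z + z}{z^{2} + z} = \frac{2 z}{z + z^{2}}$)
$\left(-28\right) 33 F{\left(\left(-2 + 1\right)^{2} \right)} = \left(-28\right) 33 \frac{2}{1 + \left(-2 + 1\right)^{2}} = - 924 \frac{2}{1 + \left(-1\right)^{2}} = - 924 \frac{2}{1 + 1} = - 924 \cdot \frac{2}{2} = - 924 \cdot 2 \cdot \frac{1}{2} = \left(-924\right) 1 = -924$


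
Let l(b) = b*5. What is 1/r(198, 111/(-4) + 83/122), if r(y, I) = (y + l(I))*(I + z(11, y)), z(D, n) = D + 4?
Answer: -59536/45020215 ≈ -0.0013224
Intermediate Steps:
z(D, n) = 4 + D
l(b) = 5*b
r(y, I) = (15 + I)*(y + 5*I) (r(y, I) = (y + 5*I)*(I + (4 + 11)) = (y + 5*I)*(I + 15) = (y + 5*I)*(15 + I) = (15 + I)*(y + 5*I))
1/r(198, 111/(-4) + 83/122) = 1/(5*(111/(-4) + 83/122)**2 + 15*198 + 75*(111/(-4) + 83/122) + (111/(-4) + 83/122)*198) = 1/(5*(111*(-1/4) + 83*(1/122))**2 + 2970 + 75*(111*(-1/4) + 83*(1/122)) + (111*(-1/4) + 83*(1/122))*198) = 1/(5*(-111/4 + 83/122)**2 + 2970 + 75*(-111/4 + 83/122) + (-111/4 + 83/122)*198) = 1/(5*(-6605/244)**2 + 2970 + 75*(-6605/244) - 6605/244*198) = 1/(5*(43626025/59536) + 2970 - 495375/244 - 653895/122) = 1/(218130125/59536 + 2970 - 495375/244 - 653895/122) = 1/(-45020215/59536) = -59536/45020215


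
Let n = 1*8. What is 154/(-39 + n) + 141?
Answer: 4217/31 ≈ 136.03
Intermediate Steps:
n = 8
154/(-39 + n) + 141 = 154/(-39 + 8) + 141 = 154/(-31) + 141 = -1/31*154 + 141 = -154/31 + 141 = 4217/31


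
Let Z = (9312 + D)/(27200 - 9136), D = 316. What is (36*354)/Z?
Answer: 57551904/2407 ≈ 23910.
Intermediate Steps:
Z = 2407/4516 (Z = (9312 + 316)/(27200 - 9136) = 9628/18064 = 9628*(1/18064) = 2407/4516 ≈ 0.53299)
(36*354)/Z = (36*354)/(2407/4516) = 12744*(4516/2407) = 57551904/2407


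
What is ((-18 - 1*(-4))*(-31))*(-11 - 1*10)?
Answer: -9114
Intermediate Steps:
((-18 - 1*(-4))*(-31))*(-11 - 1*10) = ((-18 + 4)*(-31))*(-11 - 10) = -14*(-31)*(-21) = 434*(-21) = -9114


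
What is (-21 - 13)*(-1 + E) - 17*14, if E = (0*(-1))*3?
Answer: -204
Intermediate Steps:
E = 0 (E = 0*3 = 0)
(-21 - 13)*(-1 + E) - 17*14 = (-21 - 13)*(-1 + 0) - 17*14 = -34*(-1) - 238 = 34 - 238 = -204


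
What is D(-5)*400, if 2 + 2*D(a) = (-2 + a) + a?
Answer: -2800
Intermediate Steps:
D(a) = -2 + a (D(a) = -1 + ((-2 + a) + a)/2 = -1 + (-2 + 2*a)/2 = -1 + (-1 + a) = -2 + a)
D(-5)*400 = (-2 - 5)*400 = -7*400 = -2800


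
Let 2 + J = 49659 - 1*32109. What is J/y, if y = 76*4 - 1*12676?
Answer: -4387/3093 ≈ -1.4184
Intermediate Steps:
J = 17548 (J = -2 + (49659 - 1*32109) = -2 + (49659 - 32109) = -2 + 17550 = 17548)
y = -12372 (y = 304 - 12676 = -12372)
J/y = 17548/(-12372) = 17548*(-1/12372) = -4387/3093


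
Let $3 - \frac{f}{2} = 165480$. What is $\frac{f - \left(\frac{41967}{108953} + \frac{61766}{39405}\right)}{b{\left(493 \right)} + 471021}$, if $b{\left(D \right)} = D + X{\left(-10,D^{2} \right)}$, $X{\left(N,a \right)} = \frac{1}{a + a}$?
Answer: $- \frac{82411670067876094}{117412168868254845} \approx -0.7019$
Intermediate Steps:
$f = -330954$ ($f = 6 - 330960 = -330954$)
$X{\left(N,a \right)} = \frac{1}{2 a}$
$b{\left(D \right)} = D + \frac{1}{2 D^{2}}$
$\frac{f - \left(\frac{41967}{108953} + \frac{61766}{39405}\right)}{b{\left(493 \right)} + 471021} = \frac{-330954 - \left(\frac{41967}{108953} + \frac{61766}{39405}\right)}{\left(493 + \frac{1}{2 \cdot 243049}\right) + 471021} = \frac{-330954 - \frac{8383300633}{4293292965}}{\left(493 + \frac{1}{2} \cdot \frac{1}{243049}\right) + 471021} = \frac{-330954 - \frac{8383300633}{4293292965}}{\left(493 + \frac{1}{486098}\right) + 471021} = \frac{-330954 - \frac{8383300633}{4293292965}}{\frac{239646315}{486098} + 471021} = - \frac{1420890863239243}{4293292965 \cdot \frac{229202012373}{486098}} = \left(- \frac{1420890863239243}{4293292965}\right) \frac{486098}{229202012373} = - \frac{82411670067876094}{117412168868254845}$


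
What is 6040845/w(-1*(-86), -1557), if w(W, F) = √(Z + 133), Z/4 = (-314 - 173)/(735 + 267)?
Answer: 6040845*√32895159/65659 ≈ 5.2768e+5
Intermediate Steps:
Z = -974/501 (Z = 4*((-314 - 173)/(735 + 267)) = 4*(-487/1002) = -974/501 ≈ -1.9441)
w(W, F) = √32895159/501 (w(W, F) = √(-974/501 + 133) = √(65659/501) = √32895159/501)
6040845/w(-1*(-86), -1557) = 6040845/((√32895159/501)) = 6040845*(√32895159/65659) = 6040845*√32895159/65659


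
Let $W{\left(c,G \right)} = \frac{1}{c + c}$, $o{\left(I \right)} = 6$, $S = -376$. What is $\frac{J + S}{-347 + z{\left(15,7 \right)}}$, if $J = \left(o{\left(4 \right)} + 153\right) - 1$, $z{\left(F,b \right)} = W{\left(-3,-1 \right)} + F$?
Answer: $\frac{1308}{1993} \approx 0.6563$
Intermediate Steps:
$W{\left(c,G \right)} = \frac{1}{2 c}$
$z{\left(F,b \right)} = - \frac{1}{6} + F$ ($z{\left(F,b \right)} = \frac{1}{2 \left(-3\right)} + F = \frac{1}{2} \left(- \frac{1}{3}\right) + F = - \frac{1}{6} + F$)
$J = 158$ ($J = \left(6 + 153\right) - 1 = 159 - 1 = 158$)
$\frac{J + S}{-347 + z{\left(15,7 \right)}} = \frac{158 - 376}{-347 + \left(- \frac{1}{6} + 15\right)} = - \frac{218}{-347 + \frac{89}{6}} = - \frac{218}{- \frac{1993}{6}} = \left(-218\right) \left(- \frac{6}{1993}\right) = \frac{1308}{1993}$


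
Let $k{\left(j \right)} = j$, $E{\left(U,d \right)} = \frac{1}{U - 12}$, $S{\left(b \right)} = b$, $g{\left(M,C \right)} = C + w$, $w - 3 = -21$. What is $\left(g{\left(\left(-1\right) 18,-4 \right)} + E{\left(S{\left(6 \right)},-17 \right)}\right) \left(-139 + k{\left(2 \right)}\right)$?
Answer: $\frac{18221}{6} \approx 3036.8$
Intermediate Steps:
$w = -18$ ($w = 3 - 21 = -18$)
$g{\left(M,C \right)} = -18 + C$ ($g{\left(M,C \right)} = C - 18 = -18 + C$)
$E{\left(U,d \right)} = \frac{1}{-12 + U}$
$\left(g{\left(\left(-1\right) 18,-4 \right)} + E{\left(S{\left(6 \right)},-17 \right)}\right) \left(-139 + k{\left(2 \right)}\right) = \left(\left(-18 - 4\right) + \frac{1}{-12 + 6}\right) \left(-139 + 2\right) = \left(-22 + \frac{1}{-6}\right) \left(-137\right) = \left(-22 - \frac{1}{6}\right) \left(-137\right) = \left(- \frac{133}{6}\right) \left(-137\right) = \frac{18221}{6}$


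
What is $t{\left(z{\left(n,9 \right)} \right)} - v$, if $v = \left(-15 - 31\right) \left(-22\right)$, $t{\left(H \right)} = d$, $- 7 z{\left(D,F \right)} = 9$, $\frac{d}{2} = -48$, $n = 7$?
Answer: $-1108$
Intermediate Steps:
$d = -96$ ($d = 2 \left(-48\right) = -96$)
$z{\left(D,F \right)} = - \frac{9}{7}$ ($z{\left(D,F \right)} = \left(- \frac{1}{7}\right) 9 = - \frac{9}{7}$)
$t{\left(H \right)} = -96$
$v = 1012$ ($v = \left(-46\right) \left(-22\right) = 1012$)
$t{\left(z{\left(n,9 \right)} \right)} - v = -96 - 1012 = -1108$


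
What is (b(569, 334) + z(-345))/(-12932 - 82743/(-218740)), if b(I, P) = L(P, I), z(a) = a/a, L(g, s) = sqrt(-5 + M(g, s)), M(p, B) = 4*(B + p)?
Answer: -218740/2828662937 - 218740*sqrt(3607)/2828662937 ≈ -0.0047216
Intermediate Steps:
M(p, B) = 4*B + 4*p
L(g, s) = sqrt(-5 + 4*g + 4*s) (L(g, s) = sqrt(-5 + (4*s + 4*g)) = sqrt(-5 + (4*g + 4*s)) = sqrt(-5 + 4*g + 4*s))
z(a) = 1
b(I, P) = sqrt(-5 + 4*I + 4*P) (b(I, P) = sqrt(-5 + 4*P + 4*I) = sqrt(-5 + 4*I + 4*P))
(b(569, 334) + z(-345))/(-12932 - 82743/(-218740)) = (sqrt(-5 + 4*569 + 4*334) + 1)/(-12932 - 82743/(-218740)) = (sqrt(-5 + 2276 + 1336) + 1)/(-12932 - 82743*(-1/218740)) = (sqrt(3607) + 1)/(-12932 + 82743/218740) = (1 + sqrt(3607))/(-2828662937/218740) = (1 + sqrt(3607))*(-218740/2828662937) = -218740/2828662937 - 218740*sqrt(3607)/2828662937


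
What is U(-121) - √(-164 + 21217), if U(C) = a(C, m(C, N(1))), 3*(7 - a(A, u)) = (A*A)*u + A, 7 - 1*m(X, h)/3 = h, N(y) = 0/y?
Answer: -307319/3 - √21053 ≈ -1.0258e+5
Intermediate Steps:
N(y) = 0
m(X, h) = 21 - 3*h
a(A, u) = 7 - A/3 - u*A²/3 (a(A, u) = 7 - ((A*A)*u + A)/3 = 7 - (A²*u + A)/3 = 7 - (u*A² + A)/3 = 7 - (A + u*A²)/3 = 7 + (-A/3 - u*A²/3) = 7 - A/3 - u*A²/3)
U(C) = 7 - 7*C² - C/3 (U(C) = 7 - C/3 - (21 - 3*0)*C²/3 = 7 - C/3 - (21 + 0)*C²/3 = 7 - C/3 - ⅓*21*C² = 7 - C/3 - 7*C² = 7 - 7*C² - C/3)
U(-121) - √(-164 + 21217) = (7 - 7*(-121)² - ⅓*(-121)) - √(-164 + 21217) = (7 - 7*14641 + 121/3) - √21053 = (7 - 102487 + 121/3) - √21053 = -307319/3 - √21053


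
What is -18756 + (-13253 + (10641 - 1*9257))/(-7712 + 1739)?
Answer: -10183429/543 ≈ -18754.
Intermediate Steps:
-18756 + (-13253 + (10641 - 1*9257))/(-7712 + 1739) = -18756 + (-13253 + (10641 - 9257))/(-5973) = -18756 + (-13253 + 1384)*(-1/5973) = -18756 - 11869*(-1/5973) = -18756 + 1079/543 = -10183429/543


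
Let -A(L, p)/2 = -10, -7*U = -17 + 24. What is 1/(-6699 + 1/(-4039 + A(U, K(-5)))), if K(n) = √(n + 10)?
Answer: -4019/26923282 ≈ -0.00014928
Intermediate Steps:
U = -1 (U = -(-17 + 24)/7 = -⅐*7 = -1)
K(n) = √(10 + n)
A(L, p) = 20 (A(L, p) = -2*(-10) = 20)
1/(-6699 + 1/(-4039 + A(U, K(-5)))) = 1/(-6699 + 1/(-4039 + 20)) = 1/(-6699 + 1/(-4019)) = 1/(-6699 - 1/4019) = 1/(-26923282/4019) = -4019/26923282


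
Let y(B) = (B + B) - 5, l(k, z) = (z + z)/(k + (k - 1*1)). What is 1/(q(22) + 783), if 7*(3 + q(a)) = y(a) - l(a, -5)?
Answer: 43/33781 ≈ 0.0012729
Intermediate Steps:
l(k, z) = 2*z/(-1 + 2*k) (l(k, z) = (2*z)/(k + (k - 1)) = (2*z)/(k + (-1 + k)) = (2*z)/(-1 + 2*k) = 2*z/(-1 + 2*k))
y(B) = -5 + 2*B (y(B) = 2*B - 5 = -5 + 2*B)
q(a) = -26/7 + 2*a/7 + 10/(7*(-1 + 2*a)) (q(a) = -3 + ((-5 + 2*a) - 2*(-5)/(-1 + 2*a))/7 = -3 + ((-5 + 2*a) - (-10)/(-1 + 2*a))/7 = -3 + ((-5 + 2*a) + 10/(-1 + 2*a))/7 = -3 + (-5 + 2*a + 10/(-1 + 2*a))/7 = -3 + (-5/7 + 2*a/7 + 10/(7*(-1 + 2*a))) = -26/7 + 2*a/7 + 10/(7*(-1 + 2*a)))
1/(q(22) + 783) = 1/(2*(18 - 27*22 + 2*22**2)/(7*(-1 + 2*22)) + 783) = 1/(2*(18 - 594 + 2*484)/(7*(-1 + 44)) + 783) = 1/((2/7)*(18 - 594 + 968)/43 + 783) = 1/((2/7)*(1/43)*392 + 783) = 1/(112/43 + 783) = 1/(33781/43) = 43/33781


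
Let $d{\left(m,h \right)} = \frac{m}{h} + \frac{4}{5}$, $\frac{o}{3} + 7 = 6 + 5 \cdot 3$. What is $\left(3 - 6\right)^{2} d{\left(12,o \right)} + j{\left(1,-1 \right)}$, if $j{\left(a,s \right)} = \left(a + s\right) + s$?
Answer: $\frac{307}{35} \approx 8.7714$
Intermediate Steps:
$o = 42$ ($o = -21 + 3 \left(6 + 5 \cdot 3\right) = -21 + 3 \left(6 + 15\right) = -21 + 3 \cdot 21 = -21 + 63 = 42$)
$d{\left(m,h \right)} = \frac{4}{5} + \frac{m}{h}$ ($d{\left(m,h \right)} = \frac{m}{h} + 4 \cdot \frac{1}{5} = \frac{m}{h} + \frac{4}{5} = \frac{4}{5} + \frac{m}{h}$)
$j{\left(a,s \right)} = a + 2 s$
$\left(3 - 6\right)^{2} d{\left(12,o \right)} + j{\left(1,-1 \right)} = \left(3 - 6\right)^{2} \left(\frac{4}{5} + \frac{12}{42}\right) + \left(1 + 2 \left(-1\right)\right) = \left(-3\right)^{2} \left(\frac{4}{5} + 12 \cdot \frac{1}{42}\right) + \left(1 - 2\right) = 9 \left(\frac{4}{5} + \frac{2}{7}\right) - 1 = 9 \cdot \frac{38}{35} - 1 = \frac{342}{35} - 1 = \frac{307}{35}$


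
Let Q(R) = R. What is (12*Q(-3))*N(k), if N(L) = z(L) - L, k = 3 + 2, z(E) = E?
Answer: 0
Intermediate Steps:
k = 5
N(L) = 0 (N(L) = L - L = 0)
(12*Q(-3))*N(k) = (12*(-3))*0 = -36*0 = 0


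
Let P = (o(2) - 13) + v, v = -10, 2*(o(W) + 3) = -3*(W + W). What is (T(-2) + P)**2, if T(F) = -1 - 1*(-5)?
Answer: 784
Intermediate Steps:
T(F) = 4 (T(F) = -1 + 5 = 4)
o(W) = -3 - 3*W (o(W) = -3 + (-3*(W + W))/2 = -3 + (-6*W)/2 = -3 - 3*W)
P = -32 (P = ((-3 - 3*2) - 13) - 10 = ((-3 - 6) - 13) - 10 = (-9 - 13) - 10 = -22 - 10 = -32)
(T(-2) + P)**2 = (4 - 32)**2 = (-28)**2 = 784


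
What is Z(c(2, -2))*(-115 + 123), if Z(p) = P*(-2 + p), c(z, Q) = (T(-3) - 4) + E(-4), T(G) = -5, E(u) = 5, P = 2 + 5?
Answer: -336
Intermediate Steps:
P = 7
c(z, Q) = -4 (c(z, Q) = (-5 - 4) + 5 = -9 + 5 = -4)
Z(p) = -14 + 7*p (Z(p) = 7*(-2 + p) = -14 + 7*p)
Z(c(2, -2))*(-115 + 123) = (-14 + 7*(-4))*(-115 + 123) = (-14 - 28)*8 = -42*8 = -336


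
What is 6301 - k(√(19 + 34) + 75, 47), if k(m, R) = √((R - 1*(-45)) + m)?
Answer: 6301 - √(167 + √53) ≈ 6287.8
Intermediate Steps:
k(m, R) = √(45 + R + m) (k(m, R) = √((R + 45) + m) = √((45 + R) + m) = √(45 + R + m))
6301 - k(√(19 + 34) + 75, 47) = 6301 - √(45 + 47 + (√(19 + 34) + 75)) = 6301 - √(45 + 47 + (√53 + 75)) = 6301 - √(45 + 47 + (75 + √53)) = 6301 - √(167 + √53)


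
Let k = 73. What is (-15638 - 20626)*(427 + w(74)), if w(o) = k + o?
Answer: -20815536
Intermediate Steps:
w(o) = 73 + o
(-15638 - 20626)*(427 + w(74)) = (-15638 - 20626)*(427 + (73 + 74)) = -36264*(427 + 147) = -36264*574 = -20815536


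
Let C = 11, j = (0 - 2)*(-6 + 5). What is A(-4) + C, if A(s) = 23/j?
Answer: 45/2 ≈ 22.500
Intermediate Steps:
j = 2 (j = -2*(-1) = 2)
A(s) = 23/2
A(-4) + C = 23/2 + 11 = 45/2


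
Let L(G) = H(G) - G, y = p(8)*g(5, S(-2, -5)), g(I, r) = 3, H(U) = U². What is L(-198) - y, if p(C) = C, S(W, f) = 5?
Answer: 39378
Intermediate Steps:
y = 24 (y = 8*3 = 24)
L(G) = G² - G
L(-198) - y = -198*(-1 - 198) - 1*24 = -198*(-199) - 24 = 39402 - 24 = 39378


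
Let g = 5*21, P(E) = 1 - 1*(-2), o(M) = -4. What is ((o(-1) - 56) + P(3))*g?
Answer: -5985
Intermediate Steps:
P(E) = 3 (P(E) = 1 + 2 = 3)
g = 105
((o(-1) - 56) + P(3))*g = ((-4 - 56) + 3)*105 = (-60 + 3)*105 = -57*105 = -5985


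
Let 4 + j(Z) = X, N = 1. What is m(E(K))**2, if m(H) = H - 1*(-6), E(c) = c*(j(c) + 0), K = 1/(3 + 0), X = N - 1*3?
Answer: 16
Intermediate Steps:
X = -2 (X = 1 - 1*3 = 1 - 3 = -2)
j(Z) = -6 (j(Z) = -4 - 2 = -6)
K = 1/3 ≈ 0.33333
E(c) = -6*c (E(c) = c*(-6 + 0) = c*(-6) = -6*c)
m(H) = 6 + H (m(H) = H + 6 = 6 + H)
m(E(K))**2 = (6 - 6*1/3)**2 = (6 - 2)**2 = 4**2 = 16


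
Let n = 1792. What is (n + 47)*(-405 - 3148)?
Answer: -6533967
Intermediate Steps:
(n + 47)*(-405 - 3148) = (1792 + 47)*(-405 - 3148) = 1839*(-3553) = -6533967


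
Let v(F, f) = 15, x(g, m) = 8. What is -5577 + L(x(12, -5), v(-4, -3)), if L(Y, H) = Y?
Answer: -5569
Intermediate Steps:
-5577 + L(x(12, -5), v(-4, -3)) = -5577 + 8 = -5569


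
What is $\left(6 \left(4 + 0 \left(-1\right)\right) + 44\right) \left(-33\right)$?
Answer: $-2244$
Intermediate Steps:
$\left(6 \left(4 + 0 \left(-1\right)\right) + 44\right) \left(-33\right) = \left(6 \left(4 + 0\right) + 44\right) \left(-33\right) = \left(6 \cdot 4 + 44\right) \left(-33\right) = \left(24 + 44\right) \left(-33\right) = 68 \left(-33\right) = -2244$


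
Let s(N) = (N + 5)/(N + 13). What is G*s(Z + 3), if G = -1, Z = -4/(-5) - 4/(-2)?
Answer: -27/47 ≈ -0.57447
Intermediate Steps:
Z = 14/5 (Z = -4*(-⅕) - 4*(-½) = ⅘ + 2 = 14/5 ≈ 2.8000)
s(N) = (5 + N)/(13 + N)
G*s(Z + 3) = -(5 + (14/5 + 3))/(13 + (14/5 + 3)) = -(5 + 29/5)/(13 + 29/5) = -54/(94/5*5) = -5*54/(94*5) = -1*27/47 = -27/47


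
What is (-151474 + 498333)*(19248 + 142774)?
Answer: 56198788898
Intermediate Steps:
(-151474 + 498333)*(19248 + 142774) = 346859*162022 = 56198788898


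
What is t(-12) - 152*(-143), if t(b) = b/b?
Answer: 21737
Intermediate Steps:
t(b) = 1
t(-12) - 152*(-143) = 1 - 152*(-143) = 1 + 21736 = 21737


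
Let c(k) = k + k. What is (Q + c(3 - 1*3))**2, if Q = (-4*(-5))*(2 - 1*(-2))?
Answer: 6400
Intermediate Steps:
c(k) = 2*k
Q = 80 (Q = 20*(2 + 2) = 20*4 = 80)
(Q + c(3 - 1*3))**2 = (80 + 2*(3 - 1*3))**2 = (80 + 2*(3 - 3))**2 = (80 + 2*0)**2 = (80 + 0)**2 = 80**2 = 6400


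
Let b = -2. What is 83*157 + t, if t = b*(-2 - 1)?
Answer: 13037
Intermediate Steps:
t = 6 (t = -2*(-2 - 1) = -2*(-3) = 6)
83*157 + t = 83*157 + 6 = 13031 + 6 = 13037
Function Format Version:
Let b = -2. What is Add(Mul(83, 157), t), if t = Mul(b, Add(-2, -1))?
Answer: 13037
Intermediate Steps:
t = 6 (t = Mul(-2, Add(-2, -1)) = Mul(-2, -3) = 6)
Add(Mul(83, 157), t) = Add(Mul(83, 157), 6) = Add(13031, 6) = 13037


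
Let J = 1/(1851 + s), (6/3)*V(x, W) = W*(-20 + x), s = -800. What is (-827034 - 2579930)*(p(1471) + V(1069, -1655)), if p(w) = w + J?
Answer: 3102967077215082/1051 ≈ 2.9524e+12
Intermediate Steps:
V(x, W) = W*(-20 + x)/2 (V(x, W) = (W*(-20 + x))/2 = W*(-20 + x)/2)
J = 1/1051 (J = 1/(1851 - 800) = 1/1051 ≈ 0.00095147)
p(w) = 1/1051 + w (p(w) = w + 1/1051 = 1/1051 + w)
(-827034 - 2579930)*(p(1471) + V(1069, -1655)) = (-827034 - 2579930)*((1/1051 + 1471) + (1/2)*(-1655)*(-20 + 1069)) = -3406964*(1546022/1051 + (1/2)*(-1655)*1049) = -3406964*(1546022/1051 - 1736095/2) = -3406964*(-1821543801/2102) = 3102967077215082/1051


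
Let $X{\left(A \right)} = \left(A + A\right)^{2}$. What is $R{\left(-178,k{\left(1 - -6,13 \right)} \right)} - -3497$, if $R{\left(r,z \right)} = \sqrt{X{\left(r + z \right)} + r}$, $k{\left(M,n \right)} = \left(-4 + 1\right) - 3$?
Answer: $3497 + \sqrt{135246} \approx 3864.8$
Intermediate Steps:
$X{\left(A \right)} = 4 A^{2}$ ($X{\left(A \right)} = \left(2 A\right)^{2} = 4 A^{2}$)
$k{\left(M,n \right)} = -6$ ($k{\left(M,n \right)} = -3 - 3 = -6$)
$R{\left(r,z \right)} = \sqrt{r + 4 \left(r + z\right)^{2}}$ ($R{\left(r,z \right)} = \sqrt{4 \left(r + z\right)^{2} + r} = \sqrt{r + 4 \left(r + z\right)^{2}}$)
$R{\left(-178,k{\left(1 - -6,13 \right)} \right)} - -3497 = \sqrt{-178 + 4 \left(-178 - 6\right)^{2}} - -3497 = \sqrt{-178 + 4 \left(-184\right)^{2}} + 3497 = \sqrt{-178 + 4 \cdot 33856} + 3497 = \sqrt{-178 + 135424} + 3497 = \sqrt{135246} + 3497 = 3497 + \sqrt{135246}$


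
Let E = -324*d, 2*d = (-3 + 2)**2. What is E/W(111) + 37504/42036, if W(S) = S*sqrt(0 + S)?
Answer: 9376/10509 - 18*sqrt(111)/1369 ≈ 0.75366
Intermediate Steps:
d = 1/2 (d = (-3 + 2)**2/2 = (1/2)*(-1)**2 = (1/2)*1 = 1/2 ≈ 0.50000)
W(S) = S**(3/2) (W(S) = S*sqrt(S) = S**(3/2))
E = -162 (E = -324*1/2 = -162)
E/W(111) + 37504/42036 = -162*sqrt(111)/12321 + 37504/42036 = -162*sqrt(111)/12321 + 37504*(1/42036) = -18*sqrt(111)/1369 + 9376/10509 = 9376/10509 - 18*sqrt(111)/1369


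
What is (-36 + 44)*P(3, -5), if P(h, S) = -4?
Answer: -32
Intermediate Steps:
(-36 + 44)*P(3, -5) = (-36 + 44)*(-4) = 8*(-4) = -32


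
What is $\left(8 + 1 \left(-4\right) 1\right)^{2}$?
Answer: $16$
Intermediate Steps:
$\left(8 + 1 \left(-4\right) 1\right)^{2} = \left(8 - 4\right)^{2} = 4^{2} = 16$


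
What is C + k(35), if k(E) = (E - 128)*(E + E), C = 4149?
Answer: -2361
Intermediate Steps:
k(E) = 2*E*(-128 + E) (k(E) = (-128 + E)*(2*E) = 2*E*(-128 + E))
C + k(35) = 4149 + 2*35*(-128 + 35) = 4149 + 2*35*(-93) = 4149 - 6510 = -2361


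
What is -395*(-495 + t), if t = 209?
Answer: 112970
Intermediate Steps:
-395*(-495 + t) = -395*(-495 + 209) = -395*(-286) = 112970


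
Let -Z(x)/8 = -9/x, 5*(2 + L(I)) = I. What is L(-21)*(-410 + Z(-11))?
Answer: 142042/55 ≈ 2582.6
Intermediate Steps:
L(I) = -2 + I/5
Z(x) = 72/x (Z(x) = -(-72)/x = 72/x)
L(-21)*(-410 + Z(-11)) = (-2 + (⅕)*(-21))*(-410 + 72/(-11)) = (-2 - 21/5)*(-410 + 72*(-1/11)) = -31*(-410 - 72/11)/5 = -31/5*(-4582/11) = 142042/55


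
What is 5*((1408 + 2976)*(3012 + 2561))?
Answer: 122160160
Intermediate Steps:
5*((1408 + 2976)*(3012 + 2561)) = 5*(4384*5573) = 5*24432032 = 122160160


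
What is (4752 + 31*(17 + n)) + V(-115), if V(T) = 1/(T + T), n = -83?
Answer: 622379/230 ≈ 2706.0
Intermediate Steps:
V(T) = 1/(2*T)
(4752 + 31*(17 + n)) + V(-115) = (4752 + 31*(17 - 83)) + (1/2)/(-115) = (4752 + 31*(-66)) + (1/2)*(-1/115) = (4752 - 2046) - 1/230 = 2706 - 1/230 = 622379/230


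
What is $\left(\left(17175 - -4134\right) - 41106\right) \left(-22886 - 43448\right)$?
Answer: $1313214198$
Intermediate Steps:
$\left(\left(17175 - -4134\right) - 41106\right) \left(-22886 - 43448\right) = \left(\left(17175 + 4134\right) - 41106\right) \left(-66334\right) = \left(21309 - 41106\right) \left(-66334\right) = \left(-19797\right) \left(-66334\right) = 1313214198$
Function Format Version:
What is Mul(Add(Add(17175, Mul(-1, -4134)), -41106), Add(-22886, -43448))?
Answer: 1313214198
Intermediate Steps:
Mul(Add(Add(17175, Mul(-1, -4134)), -41106), Add(-22886, -43448)) = Mul(Add(Add(17175, 4134), -41106), -66334) = Mul(Add(21309, -41106), -66334) = Mul(-19797, -66334) = 1313214198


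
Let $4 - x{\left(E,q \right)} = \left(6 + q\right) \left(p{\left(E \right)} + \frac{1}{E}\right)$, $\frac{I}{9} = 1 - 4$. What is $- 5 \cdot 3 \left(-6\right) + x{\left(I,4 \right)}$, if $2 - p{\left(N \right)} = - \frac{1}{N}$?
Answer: $\frac{2018}{27} \approx 74.741$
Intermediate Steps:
$p{\left(N \right)} = 2 + \frac{1}{N}$ ($p{\left(N \right)} = 2 - - \frac{1}{N} = 2 + \frac{1}{N}$)
$I = -27$ ($I = 9 \left(1 - 4\right) = 9 \left(-3\right) = -27$)
$x{\left(E,q \right)} = 4 - \left(2 + \frac{2}{E}\right) \left(6 + q\right)$ ($x{\left(E,q \right)} = 4 - \left(6 + q\right) \left(\left(2 + \frac{1}{E}\right) + \frac{1}{E}\right) = 4 - \left(6 + q\right) \left(2 + \frac{2}{E}\right) = 4 - \left(2 + \frac{2}{E}\right) \left(6 + q\right)$)
$- 5 \cdot 3 \left(-6\right) + x{\left(I,4 \right)} = - 5 \cdot 3 \left(-6\right) - \left(16 - \frac{20}{27}\right) = \left(-5\right) \left(-18\right) - \left(\frac{140}{9} - \frac{8}{27}\right) = 90 + \left(-8 + \frac{4}{9} - 8 + \frac{8}{27}\right) = 90 - \frac{412}{27} = \frac{2018}{27}$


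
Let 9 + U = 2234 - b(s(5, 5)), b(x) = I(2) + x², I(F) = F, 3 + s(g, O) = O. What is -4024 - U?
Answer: -6243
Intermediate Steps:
s(g, O) = -3 + O
b(x) = 2 + x²
U = 2219 (U = -9 + (2234 - (2 + (-3 + 5)²)) = -9 + (2234 - (2 + 2²)) = -9 + (2234 - (2 + 4)) = -9 + (2234 - 1*6) = -9 + (2234 - 6) = -9 + 2228 = 2219)
-4024 - U = -4024 - 1*2219 = -4024 - 2219 = -6243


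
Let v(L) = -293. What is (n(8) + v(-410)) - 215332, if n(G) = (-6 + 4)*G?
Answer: -215641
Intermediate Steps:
n(G) = -2*G
(n(8) + v(-410)) - 215332 = (-2*8 - 293) - 215332 = (-16 - 293) - 215332 = -309 - 215332 = -215641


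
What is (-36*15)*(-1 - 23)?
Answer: 12960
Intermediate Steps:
(-36*15)*(-1 - 23) = -540*(-24) = 12960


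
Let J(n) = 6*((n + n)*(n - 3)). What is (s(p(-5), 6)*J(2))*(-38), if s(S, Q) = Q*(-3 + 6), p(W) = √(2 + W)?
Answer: 16416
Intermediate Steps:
s(S, Q) = 3*Q (s(S, Q) = Q*3 = 3*Q)
J(n) = 12*n*(-3 + n) (J(n) = 6*((2*n)*(-3 + n)) = 6*(2*n*(-3 + n)) = 12*n*(-3 + n))
(s(p(-5), 6)*J(2))*(-38) = ((3*6)*(12*2*(-3 + 2)))*(-38) = (18*(12*2*(-1)))*(-38) = (18*(-24))*(-38) = -432*(-38) = 16416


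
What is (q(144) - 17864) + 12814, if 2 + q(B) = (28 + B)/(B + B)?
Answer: -363701/72 ≈ -5051.4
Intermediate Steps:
q(B) = -2 + (28 + B)/(2*B) (q(B) = -2 + (28 + B)/(B + B) = -2 + (28 + B)/((2*B)) = -2 + (28 + B)*(1/(2*B)) = -2 + (28 + B)/(2*B))
(q(144) - 17864) + 12814 = ((-3/2 + 14/144) - 17864) + 12814 = ((-3/2 + 14*(1/144)) - 17864) + 12814 = ((-3/2 + 7/72) - 17864) + 12814 = (-101/72 - 17864) + 12814 = -1286309/72 + 12814 = -363701/72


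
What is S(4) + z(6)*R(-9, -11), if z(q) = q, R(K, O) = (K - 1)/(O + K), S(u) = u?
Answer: 7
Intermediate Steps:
R(K, O) = (-1 + K)/(K + O)
S(4) + z(6)*R(-9, -11) = 4 + 6*((-1 - 9)/(-9 - 11)) = 4 + 6*(-10/(-20)) = 4 + 6*(-1/20*(-10)) = 4 + 6*(½) = 4 + 3 = 7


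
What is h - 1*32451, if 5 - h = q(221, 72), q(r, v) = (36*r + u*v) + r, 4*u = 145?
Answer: -43233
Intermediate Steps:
u = 145/4 (u = (¼)*145 = 145/4 ≈ 36.250)
q(r, v) = 37*r + 145*v/4 (q(r, v) = (36*r + 145*v/4) + r = 37*r + 145*v/4)
h = -10782 (h = 5 - (37*221 + (145/4)*72) = 5 - (8177 + 2610) = 5 - 1*10787 = 5 - 10787 = -10782)
h - 1*32451 = -10782 - 1*32451 = -10782 - 32451 = -43233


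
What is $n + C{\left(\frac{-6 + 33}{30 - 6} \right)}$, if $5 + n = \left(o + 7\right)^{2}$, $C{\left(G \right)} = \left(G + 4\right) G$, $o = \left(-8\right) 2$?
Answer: $\frac{5233}{64} \approx 81.766$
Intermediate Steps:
$o = -16$
$C{\left(G \right)} = G \left(4 + G\right)$ ($C{\left(G \right)} = \left(4 + G\right) G = G \left(4 + G\right)$)
$n = 76$ ($n = -5 + \left(-16 + 7\right)^{2} = -5 + \left(-9\right)^{2} = -5 + 81 = 76$)
$n + C{\left(\frac{-6 + 33}{30 - 6} \right)} = 76 + \frac{-6 + 33}{30 - 6} \left(4 + \frac{-6 + 33}{30 - 6}\right) = 76 + \frac{27}{24} \left(4 + \frac{27}{24}\right) = 76 + 27 \cdot \frac{1}{24} \left(4 + 27 \cdot \frac{1}{24}\right) = 76 + \frac{9 \left(4 + \frac{9}{8}\right)}{8} = 76 + \frac{9}{8} \cdot \frac{41}{8} = 76 + \frac{369}{64} = \frac{5233}{64}$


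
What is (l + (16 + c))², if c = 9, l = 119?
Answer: 20736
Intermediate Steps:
(l + (16 + c))² = (119 + (16 + 9))² = (119 + 25)² = 144² = 20736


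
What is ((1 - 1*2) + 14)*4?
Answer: 52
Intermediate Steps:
((1 - 1*2) + 14)*4 = ((1 - 2) + 14)*4 = (-1 + 14)*4 = 13*4 = 52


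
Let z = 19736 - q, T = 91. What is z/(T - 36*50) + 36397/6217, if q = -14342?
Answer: -149660453/10624853 ≈ -14.086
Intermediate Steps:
z = 34078 (z = 19736 - 1*(-14342) = 19736 + 14342 = 34078)
z/(T - 36*50) + 36397/6217 = 34078/(91 - 36*50) + 36397/6217 = 34078/(91 - 1800) + 36397*(1/6217) = 34078/(-1709) + 36397/6217 = 34078*(-1/1709) + 36397/6217 = -34078/1709 + 36397/6217 = -149660453/10624853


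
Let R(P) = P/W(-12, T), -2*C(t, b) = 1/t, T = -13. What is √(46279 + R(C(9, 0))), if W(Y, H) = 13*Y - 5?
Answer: √43185526846/966 ≈ 215.13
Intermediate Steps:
W(Y, H) = -5 + 13*Y
C(t, b) = -1/(2*t)
R(P) = -P/161 (R(P) = P/(-5 + 13*(-12)) = P/(-5 - 156) = P/(-161) = P*(-1/161) = -P/161)
√(46279 + R(C(9, 0))) = √(46279 - (-1)/(322*9)) = √(46279 - 1/161*(-1/18)) = √(46279 + 1/2898) = √(134116543/2898) = √43185526846/966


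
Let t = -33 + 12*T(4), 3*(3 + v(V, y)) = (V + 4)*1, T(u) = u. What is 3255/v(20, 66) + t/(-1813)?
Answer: 1180248/1813 ≈ 650.99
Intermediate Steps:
v(V, y) = -5/3 + V/3 (v(V, y) = -3 + ((V + 4)*1)/3 = -3 + ((4 + V)*1)/3 = -3 + (4 + V)/3 = -3 + (4/3 + V/3) = -5/3 + V/3)
t = 15 (t = -33 + 12*4 = -33 + 48 = 15)
3255/v(20, 66) + t/(-1813) = 3255/(-5/3 + (⅓)*20) + 15/(-1813) = 3255/(-5/3 + 20/3) + 15*(-1/1813) = 3255/5 - 15/1813 = 3255*(⅕) - 15/1813 = 651 - 15/1813 = 1180248/1813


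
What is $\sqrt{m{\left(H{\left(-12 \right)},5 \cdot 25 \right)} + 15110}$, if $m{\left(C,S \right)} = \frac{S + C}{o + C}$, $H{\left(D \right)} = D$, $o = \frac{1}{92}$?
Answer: $\frac{\sqrt{18371495202}}{1103} \approx 122.88$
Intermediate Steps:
$o = \frac{1}{92} \approx 0.01087$
$m{\left(C,S \right)} = \frac{C + S}{\frac{1}{92} + C}$ ($m{\left(C,S \right)} = \frac{S + C}{\frac{1}{92} + C} = \frac{C + S}{\frac{1}{92} + C}$)
$\sqrt{m{\left(H{\left(-12 \right)},5 \cdot 25 \right)} + 15110} = \sqrt{\frac{92 \left(-12 + 5 \cdot 25\right)}{1 + 92 \left(-12\right)} + 15110} = \sqrt{\frac{92 \left(-12 + 125\right)}{1 - 1104} + 15110} = \sqrt{92 \frac{1}{-1103} \cdot 113 + 15110} = \sqrt{92 \left(- \frac{1}{1103}\right) 113 + 15110} = \sqrt{- \frac{10396}{1103} + 15110} = \sqrt{\frac{16655934}{1103}} = \frac{\sqrt{18371495202}}{1103}$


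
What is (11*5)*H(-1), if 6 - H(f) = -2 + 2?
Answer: 330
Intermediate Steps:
H(f) = 6 (H(f) = 6 - (-2 + 2) = 6 - 1*0 = 6 + 0 = 6)
(11*5)*H(-1) = (11*5)*6 = 55*6 = 330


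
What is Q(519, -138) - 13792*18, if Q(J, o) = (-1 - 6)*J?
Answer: -251889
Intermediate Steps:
Q(J, o) = -7*J
Q(519, -138) - 13792*18 = -7*519 - 13792*18 = -3633 - 1*248256 = -3633 - 248256 = -251889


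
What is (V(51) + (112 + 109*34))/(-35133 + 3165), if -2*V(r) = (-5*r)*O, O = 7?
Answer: -9421/63936 ≈ -0.14735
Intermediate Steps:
V(r) = 35*r/2 (V(r) = -(-5*r)*7/2 = -(-35)*r/2 = 35*r/2)
(V(51) + (112 + 109*34))/(-35133 + 3165) = ((35/2)*51 + (112 + 109*34))/(-35133 + 3165) = (1785/2 + (112 + 3706))/(-31968) = (1785/2 + 3818)*(-1/31968) = (9421/2)*(-1/31968) = -9421/63936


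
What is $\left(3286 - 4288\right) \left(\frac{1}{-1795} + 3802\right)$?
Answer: $- \frac{6838238178}{1795} \approx -3.8096 \cdot 10^{6}$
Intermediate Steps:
$\left(3286 - 4288\right) \left(\frac{1}{-1795} + 3802\right) = - 1002 \left(- \frac{1}{1795} + 3802\right) = \left(-1002\right) \frac{6824589}{1795} = - \frac{6838238178}{1795}$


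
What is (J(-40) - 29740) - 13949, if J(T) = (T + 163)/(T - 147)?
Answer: -8169966/187 ≈ -43690.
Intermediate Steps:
J(T) = (163 + T)/(-147 + T)
(J(-40) - 29740) - 13949 = ((163 - 40)/(-147 - 40) - 29740) - 13949 = (123/(-187) - 29740) - 13949 = (-1/187*123 - 29740) - 13949 = (-123/187 - 29740) - 13949 = -5561503/187 - 13949 = -8169966/187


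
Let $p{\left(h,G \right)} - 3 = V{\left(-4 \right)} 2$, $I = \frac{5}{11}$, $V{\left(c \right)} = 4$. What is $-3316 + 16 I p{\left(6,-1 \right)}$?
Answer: $-3236$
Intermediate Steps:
$I = \frac{5}{11}$ ($I = 5 \cdot \frac{1}{11} = \frac{5}{11} \approx 0.45455$)
$p{\left(h,G \right)} = 11$ ($p{\left(h,G \right)} = 3 + 4 \cdot 2 = 3 + 8 = 11$)
$-3316 + 16 I p{\left(6,-1 \right)} = -3316 + 16 \cdot \frac{5}{11} \cdot 11 = -3316 + \frac{80}{11} \cdot 11 = -3316 + 80 = -3236$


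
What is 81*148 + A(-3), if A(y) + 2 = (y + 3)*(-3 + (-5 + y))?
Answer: 11986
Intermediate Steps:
A(y) = -2 + (-8 + y)*(3 + y) (A(y) = -2 + (y + 3)*(-3 + (-5 + y)) = -2 + (3 + y)*(-8 + y) = -2 + (-8 + y)*(3 + y))
81*148 + A(-3) = 81*148 + (-26 + (-3)**2 - 5*(-3)) = 11988 + (-26 + 9 + 15) = 11988 - 2 = 11986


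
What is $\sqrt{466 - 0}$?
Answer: $\sqrt{466} \approx 21.587$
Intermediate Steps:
$\sqrt{466 - 0} = \sqrt{466 + 0} = \sqrt{466}$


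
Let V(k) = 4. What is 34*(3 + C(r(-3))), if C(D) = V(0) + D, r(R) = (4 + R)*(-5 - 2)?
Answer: 0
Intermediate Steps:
r(R) = -28 - 7*R (r(R) = (4 + R)*(-7) = -28 - 7*R)
C(D) = 4 + D
34*(3 + C(r(-3))) = 34*(3 + (4 + (-28 - 7*(-3)))) = 34*(3 + (4 + (-28 + 21))) = 34*(3 + (4 - 7)) = 34*(3 - 3) = 34*0 = 0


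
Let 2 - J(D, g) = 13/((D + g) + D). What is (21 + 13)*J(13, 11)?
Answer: 2074/37 ≈ 56.054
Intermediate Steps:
J(D, g) = 2 - 13/(g + 2*D) (J(D, g) = 2 - 13/((D + g) + D) = 2 - 13/(g + 2*D))
(21 + 13)*J(13, 11) = (21 + 13)*((-13 + 2*11 + 4*13)/(11 + 2*13)) = 34*((-13 + 22 + 52)/(11 + 26)) = 34*(61/37) = 2074/37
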